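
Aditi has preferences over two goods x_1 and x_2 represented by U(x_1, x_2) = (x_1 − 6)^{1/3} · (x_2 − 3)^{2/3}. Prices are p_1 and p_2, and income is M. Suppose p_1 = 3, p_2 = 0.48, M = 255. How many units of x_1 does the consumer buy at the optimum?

This is Cobb-Douglas in (x_1−6, x_2−3): tangency gives 1/3·p_2·(x_2−3) = 2/3·p_1·(x_1−6).
Substituting into the budget: x_1* = 6 + 1/3·(M − 6·p_1 − 3·p_2)/p_1, and x_2* = 3 + 2/3·(…)/p_2.
Discretionary income = 255 − 6·3 − 3·0.48 = 235.56; x_1* = 6 + 1/3·235.56/3 = 32.1733.

x_1* = 32.1733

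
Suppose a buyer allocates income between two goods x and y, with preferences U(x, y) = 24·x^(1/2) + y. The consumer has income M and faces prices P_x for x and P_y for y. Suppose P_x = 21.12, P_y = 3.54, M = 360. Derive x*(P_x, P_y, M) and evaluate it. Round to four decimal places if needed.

x* = 4.0456

Set MRS = P_x/P_y: 12·x^(−1/2) = P_x/P_y.
Solve: √x = 12·P_y/P_x, so x*(P_x,P_y) = (12·P_y/P_x)², and y* = (M − P_x·x*)/P_y.
Plugging in: x* = (12·3.54/21.12)² = 4.0456.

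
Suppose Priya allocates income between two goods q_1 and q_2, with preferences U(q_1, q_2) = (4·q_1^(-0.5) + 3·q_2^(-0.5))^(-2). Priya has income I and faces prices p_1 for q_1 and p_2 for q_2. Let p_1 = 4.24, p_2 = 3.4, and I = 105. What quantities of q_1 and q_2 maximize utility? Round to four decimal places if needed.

Substitute q_2 = (q_2/q_1)·q_1 into the budget: q_1* = I/(p_1 + p_2·(q_2/q_1)).
Numerically q_2/q_1 = 0.956384, so q_1* = 105/(4.24 + 3.4·0.956384) = 14.0155 and q_2* = 0.956384·14.0155 = 13.4042.

q_1* = 14.0155, q_2* = 13.4042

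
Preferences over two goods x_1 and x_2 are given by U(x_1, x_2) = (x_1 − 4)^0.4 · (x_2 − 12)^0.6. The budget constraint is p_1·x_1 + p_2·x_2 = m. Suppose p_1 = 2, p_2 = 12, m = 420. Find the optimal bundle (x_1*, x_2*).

x_1* = 57.6, x_2* = 25.4

This is Cobb-Douglas in (x_1−4, x_2−12): tangency gives 0.4·p_2·(x_2−12) = 0.6·p_1·(x_1−4).
Substituting into the budget: x_1* = 4 + 0.4·(m − 4·p_1 − 12·p_2)/p_1, and x_2* = 12 + 0.6·(…)/p_2.
Discretionary income = 420 − 4·2 − 12·12 = 268; x_1* = 4 + 0.4·268/2 = 57.6; x_2* = 12 + 0.6·268/12 = 25.4.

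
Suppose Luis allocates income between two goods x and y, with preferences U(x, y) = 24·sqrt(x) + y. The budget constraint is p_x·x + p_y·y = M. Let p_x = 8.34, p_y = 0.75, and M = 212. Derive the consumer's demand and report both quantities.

x* = 1.1645, y* = 269.717

Utility is quasi-linear in y; the FOC for x is 12/√x = p_x/p_y.
Thus x* = (12·p_y/p_x)² — independent of M — with the rest of income spent on y.
Plugging in: x* = (12·0.75/8.34)² = 1.1645, y* = 269.717.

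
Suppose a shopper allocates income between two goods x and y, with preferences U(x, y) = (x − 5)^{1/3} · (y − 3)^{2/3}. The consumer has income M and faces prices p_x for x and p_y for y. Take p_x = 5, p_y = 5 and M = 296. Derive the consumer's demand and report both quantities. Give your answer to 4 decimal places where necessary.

x* = 22.0667, y* = 37.1333

Let x' = x−5, y' = y−3. MRS = (1/2)·y'/x' = p_x/p_y.
Substituting into the budget: x* = 5 + 1/3·(M − 5·p_x − 3·p_y)/p_x, and y* = 3 + 2/3·(…)/p_y.
Discretionary income = 296 − 5·5 − 3·5 = 256; x* = 5 + 1/3·256/5 = 22.0667; y* = 3 + 2/3·256/5 = 37.1333.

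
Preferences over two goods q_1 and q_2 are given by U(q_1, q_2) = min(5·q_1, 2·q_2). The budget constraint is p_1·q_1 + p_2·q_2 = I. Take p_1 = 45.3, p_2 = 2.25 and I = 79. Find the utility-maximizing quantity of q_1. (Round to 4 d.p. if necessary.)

q_1* = 1.5513

With perfect complements, no substitution: consume in ratio q_1:q_2 = 2:5.
Budget: p_1·q_1 + p_2·(5/2)·q_1 = I, so (2·p_1 + 5·p_2)·q_1 = 2·I.
Demand: q_1*(p_1,p_2,I) = 2·I/(2·p_1 + 5·p_2), q_2* = 5·I/(2·p_1 + 5·p_2).
Here 2·45.3 + 5·2.25 = 101.85, giving q_1* = 1.5513.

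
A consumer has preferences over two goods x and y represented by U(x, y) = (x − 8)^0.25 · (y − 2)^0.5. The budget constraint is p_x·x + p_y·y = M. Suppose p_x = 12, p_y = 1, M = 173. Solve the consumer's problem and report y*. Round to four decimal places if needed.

Let x' = x−8, y' = y−2. MRS = (1/2)·y'/x' = p_x/p_y.
After buying the subsistence bundle (8, 2), a share 1/3 of the remaining income goes to x: x* = 8 + 1/3·(M − 8p_x − 2p_y)/p_x.
Discretionary income = 173 − 8·12 − 2·1 = 75; y* = 2 + 2/3·75/1 = 52.

y* = 52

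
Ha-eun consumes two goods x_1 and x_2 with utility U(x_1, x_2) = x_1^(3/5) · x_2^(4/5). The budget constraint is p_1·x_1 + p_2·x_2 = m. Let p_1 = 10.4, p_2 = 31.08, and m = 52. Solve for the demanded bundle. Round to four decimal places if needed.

MU_x_1/MU_x_2 = (0.6·x_2)/(0.8·x_1); tangency sets this equal to p_1/p_2.
Rearranging, p_2·x_2 = (4/3)·p_1·x_1. Substituting into the budget gives p_1·x_1·(1 + (4/3)) = m.
Demand: x_1*(p_1,p_2,m) = 3/7·m/p_1 and x_2* = 4/7·m/p_2.
At p_1=10.4, p_2=31.08, m=52: x_1* = 3/7·52/10.4 = 2.1429, x_2* = 0.9561.

x_1* = 2.1429, x_2* = 0.9561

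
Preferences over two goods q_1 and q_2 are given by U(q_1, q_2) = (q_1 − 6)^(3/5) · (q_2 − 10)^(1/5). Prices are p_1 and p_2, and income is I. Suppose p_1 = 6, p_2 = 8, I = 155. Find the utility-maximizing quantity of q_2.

Let q_1' = q_1−6, q_2' = q_2−10. MRS = 3·q_2'/q_1' = p_1/p_2.
Substituting into the budget: q_1* = 6 + 0.75·(I − 6·p_1 − 10·p_2)/p_1, and q_2* = 10 + 0.25·(…)/p_2.
Discretionary income = 155 − 6·6 − 10·8 = 39; q_2* = 10 + 0.25·39/8 = 11.2188.

q_2* = 11.2188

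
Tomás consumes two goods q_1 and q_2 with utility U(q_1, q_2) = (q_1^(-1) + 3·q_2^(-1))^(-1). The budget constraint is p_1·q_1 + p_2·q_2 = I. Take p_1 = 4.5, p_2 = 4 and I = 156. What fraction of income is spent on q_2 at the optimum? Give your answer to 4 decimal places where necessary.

share on q_2 = 0.6202

MRS = MU_q_1/MU_q_2 = (1/3)·(q_2/q_1)^(2). Set equal to p_1/p_2.
Hence q_2/q_1 = (3·p_1/p_2)^(1/(2)), i.e. raised to the 0.5 power.
Substitute q_2 = (q_2/q_1)·q_1 into the budget: q_1* = I/(p_1 + p_2·(q_2/q_1)).
Numerically q_2/q_1 = 1.837117, so q_1* = 156/(4.5 + 4·1.837117) = 13.1663 and q_2* = 1.837117·13.1663 = 24.188.
Expenditure on q_2: 4·24.188 = 96.7518; share = 0.6202.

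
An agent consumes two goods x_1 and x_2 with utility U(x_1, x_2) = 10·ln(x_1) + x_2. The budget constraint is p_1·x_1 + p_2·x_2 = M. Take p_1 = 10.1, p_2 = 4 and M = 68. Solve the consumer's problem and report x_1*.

x_1* = 3.9604

MU_x_1 = 10/x_1, MU_x_2 = 1. Tangency: 10/x_1 = p_1/p_2.
So x_1*(p_1,p_2) = 10·p_2/p_1, independent of income; and x_2* = (M − 10·p_2)/p_2.
At the given prices: x_1* = 10·4/10.1 = 3.9604.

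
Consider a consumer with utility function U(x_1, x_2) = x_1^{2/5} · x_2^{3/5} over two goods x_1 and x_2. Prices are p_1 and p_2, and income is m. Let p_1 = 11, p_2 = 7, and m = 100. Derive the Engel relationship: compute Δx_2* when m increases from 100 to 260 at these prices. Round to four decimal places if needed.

Δx_2* = 13.7143

The MRS is (2/3)·x_2/x_1. Set MRS = p_1/p_2.
So 0.4·p_2·x_2 = 0.6·p_1·x_1; combined with the budget, a share 0.4 of income goes to x_1.
Demand: x_1*(p_1,p_2,m) = 0.4·m/p_1 and x_2* = 0.6·m/p_2.
At p_1=11, p_2=7, m=100: x_2* = 0.6·100/7 = 8.5714.
At m' = 260: x_2* = 22.2857. Change: 22.2857 − 8.5714 = 13.7143.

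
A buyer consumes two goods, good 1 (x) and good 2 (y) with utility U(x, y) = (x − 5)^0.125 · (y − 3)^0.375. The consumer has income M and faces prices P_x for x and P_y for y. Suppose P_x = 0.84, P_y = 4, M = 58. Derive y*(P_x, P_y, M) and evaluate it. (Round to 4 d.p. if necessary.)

y* = 10.8375

MRS = (1/3)·(y−3)/(x−5). Tangency with P_x/P_y gives y−3 = 3·(P_x/P_y)·(x−5).
After buying the subsistence bundle (5, 3), a share 0.25 of the remaining income goes to x: x* = 5 + 0.25·(M − 5P_x − 3P_y)/P_x.
Discretionary income = 58 − 5·0.84 − 3·4 = 41.8; y* = 3 + 0.75·41.8/4 = 10.8375.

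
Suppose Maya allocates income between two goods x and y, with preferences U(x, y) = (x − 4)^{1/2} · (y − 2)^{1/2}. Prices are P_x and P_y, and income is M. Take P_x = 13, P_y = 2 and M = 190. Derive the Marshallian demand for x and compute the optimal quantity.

x* = 9.1538

Let x' = x−4, y' = y−2. MRS = y'/x' = P_x/P_y.
After buying the subsistence bundle (4, 2), a share 0.5 of the remaining income goes to x: x* = 4 + 0.5·(M − 4P_x − 2P_y)/P_x.
Discretionary income = 190 − 4·13 − 2·2 = 134; x* = 4 + 0.5·134/13 = 9.1538.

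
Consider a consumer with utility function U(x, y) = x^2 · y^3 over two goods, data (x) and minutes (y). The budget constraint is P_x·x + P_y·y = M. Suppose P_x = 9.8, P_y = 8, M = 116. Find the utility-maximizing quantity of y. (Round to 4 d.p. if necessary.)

Tangency: MRS = (2/3)·y/x = P_x/P_y.
So 2·P_y·y = 3·P_x·x; combined with the budget, a share 0.4 of income goes to x.
Demand: x*(P_x,P_y,M) = 0.4·M/P_x and y* = 0.6·M/P_y.
At P_x=9.8, P_y=8, M=116: y* = 0.6·116/8 = 8.7.

y* = 8.7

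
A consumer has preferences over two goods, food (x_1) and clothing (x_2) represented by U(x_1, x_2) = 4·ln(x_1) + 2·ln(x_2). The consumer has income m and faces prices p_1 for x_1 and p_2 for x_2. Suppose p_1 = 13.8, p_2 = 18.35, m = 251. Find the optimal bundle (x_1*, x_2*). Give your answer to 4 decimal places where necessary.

x_1* = 12.1256, x_2* = 4.5595

MU_x_1/MU_x_2 = (4·x_2)/(2·x_1); tangency sets this equal to p_1/p_2.
Rearranging, p_2·x_2 = (1/2)·p_1·x_1. Substituting into the budget gives p_1·x_1·(1 + (1/2)) = m.
Demand: x_1*(p_1,p_2,m) = 2/3·m/p_1 and x_2* = 1/3·m/p_2.
At p_1=13.8, p_2=18.35, m=251: x_1* = 2/3·251/13.8 = 12.1256, x_2* = 4.5595.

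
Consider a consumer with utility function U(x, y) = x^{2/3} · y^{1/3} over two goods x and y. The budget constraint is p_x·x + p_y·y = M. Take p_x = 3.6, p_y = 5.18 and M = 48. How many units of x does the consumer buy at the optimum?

x* = 8.8889

The MRS is 2·y/x. Set MRS = p_x/p_y.
Rearranging, p_y·y = (1/2)·p_x·x. Substituting into the budget gives p_x·x·(1 + (1/2)) = M.
Demand: x*(p_x,p_y,M) = 2/3·M/p_x and y* = 1/3·M/p_y.
At p_x=3.6, p_y=5.18, M=48: x* = 2/3·48/3.6 = 8.8889.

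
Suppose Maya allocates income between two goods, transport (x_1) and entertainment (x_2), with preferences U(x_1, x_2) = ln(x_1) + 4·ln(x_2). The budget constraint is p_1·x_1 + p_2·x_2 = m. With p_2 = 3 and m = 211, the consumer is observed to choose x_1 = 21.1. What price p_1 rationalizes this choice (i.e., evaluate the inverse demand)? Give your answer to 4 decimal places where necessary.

p_1 = 2

The MRS is (1/4)·x_2/x_1. Set MRS = p_1/p_2.
So p_2·x_2 = 4·p_1·x_1; combined with the budget, a share 0.2 of income goes to x_1.
Demand: x_1*(p_1,p_2,m) = 0.2·m/p_1 and x_2* = 0.8·m/p_2.
Set x_1* = 21.1 in the demand function and solve for p_1: p_1 = 2.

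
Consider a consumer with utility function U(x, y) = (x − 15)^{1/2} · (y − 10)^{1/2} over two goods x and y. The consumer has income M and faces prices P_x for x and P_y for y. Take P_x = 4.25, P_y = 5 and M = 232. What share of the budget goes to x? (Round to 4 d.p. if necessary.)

share on x = 0.5296

Let x' = x−15, y' = y−10. MRS = y'/x' = P_x/P_y.
Substituting into the budget: x* = 15 + 0.5·(M − 15·P_x − 10·P_y)/P_x, and y* = 10 + 0.5·(…)/P_y.
Discretionary income = 232 − 15·4.25 − 10·5 = 118.25; x* = 15 + 0.5·118.25/4.25 = 28.9118; y* = 10 + 0.5·118.25/5 = 21.825.
Expenditure on x: 4.25·28.9118 = 122.875; share = 0.5296.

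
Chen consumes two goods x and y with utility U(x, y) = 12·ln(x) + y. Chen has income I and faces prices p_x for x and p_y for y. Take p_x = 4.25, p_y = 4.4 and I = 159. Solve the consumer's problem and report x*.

Set MRS = p_x/p_y: (12/x)/1 = p_x/p_y.
So x*(p_x,p_y) = 12·p_y/p_x, independent of income; and y* = (I − 12·p_y)/p_y.
At the given prices: x* = 12·4.4/4.25 = 12.4235.

x* = 12.4235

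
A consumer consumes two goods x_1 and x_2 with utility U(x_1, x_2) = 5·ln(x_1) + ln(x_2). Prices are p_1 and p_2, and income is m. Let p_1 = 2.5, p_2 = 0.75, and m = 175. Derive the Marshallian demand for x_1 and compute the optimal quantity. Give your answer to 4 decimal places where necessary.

x_1* = 58.3333

Tangency: MRS = 5·x_2/x_1 = p_1/p_2.
So 5·p_2·x_2 = p_1·x_1; combined with the budget, a share 5/6 of income goes to x_1.
Demand: x_1*(p_1,p_2,m) = 5/6·m/p_1 and x_2* = 1/6·m/p_2.
At p_1=2.5, p_2=0.75, m=175: x_1* = 5/6·175/2.5 = 58.3333.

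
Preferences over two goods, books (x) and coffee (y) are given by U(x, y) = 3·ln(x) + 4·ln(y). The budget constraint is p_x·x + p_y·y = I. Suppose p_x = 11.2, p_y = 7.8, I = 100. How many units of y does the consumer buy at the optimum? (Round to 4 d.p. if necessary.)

y* = 7.326

MU_x/MU_y = (3·y)/(4·x); tangency sets this equal to p_x/p_y.
Rearranging, p_y·y = (4/3)·p_x·x. Substituting into the budget gives p_x·x·(1 + (4/3)) = I.
Demand: x*(p_x,p_y,I) = 3/7·I/p_x and y* = 4/7·I/p_y.
At p_x=11.2, p_y=7.8, I=100: y* = 4/7·100/7.8 = 7.326.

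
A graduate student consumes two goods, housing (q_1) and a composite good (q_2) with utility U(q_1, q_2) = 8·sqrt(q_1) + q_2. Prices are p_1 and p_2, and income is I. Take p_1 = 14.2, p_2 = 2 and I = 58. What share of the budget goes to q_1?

share on q_1 = 0.0777

MU_q_1 = 4/√q_1, MU_q_2 = 1. Tangency: 4/√q_1 = p_1/p_2.
Thus q_1* = (4·p_2/p_1)² — independent of I — with the rest of income spent on q_2.
Plugging in: q_1* = (4·2/14.2)² = 0.3174, q_2* = 26.7465.
Expenditure on q_1: 14.2·0.3174 = 4.507; share = 0.0777.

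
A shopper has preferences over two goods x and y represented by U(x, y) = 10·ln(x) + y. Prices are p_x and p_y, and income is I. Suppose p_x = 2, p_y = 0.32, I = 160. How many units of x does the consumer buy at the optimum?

x* = 1.6

Set MRS = p_x/p_y: (10/x)/1 = p_x/p_y.
So x*(p_x,p_y) = 10·p_y/p_x, independent of income; and y* = (I − 10·p_y)/p_y.
At the given prices: x* = 10·0.32/2 = 1.6.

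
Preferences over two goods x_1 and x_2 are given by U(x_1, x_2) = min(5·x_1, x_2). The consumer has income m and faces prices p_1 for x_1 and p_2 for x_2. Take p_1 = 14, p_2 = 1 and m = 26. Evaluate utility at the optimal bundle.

V = 6.8421

Leontief preferences: the optimum is at the kink where x_1/1 = x_2/5, i.e. x_2 = 5·x_1.
Budget: p_1·x_1 + p_2·5·x_1 = m, so (p_1 + 5·p_2)·x_1 = m.
Demand: x_1*(p_1,p_2,m) = m/(p_1 + 5·p_2), x_2* = 5·m/(p_1 + 5·p_2).
Here 14 + 5·1 = 19, giving x_1* = 1.3684 and x_2* = 6.8421.
Utility at the optimum: U(1.3684, 6.8421) = 6.8421.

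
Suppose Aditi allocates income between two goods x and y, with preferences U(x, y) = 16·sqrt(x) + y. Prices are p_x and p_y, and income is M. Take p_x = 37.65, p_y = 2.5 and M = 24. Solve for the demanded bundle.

Set MRS = p_x/p_y: 8·x^(−1/2) = p_x/p_y.
Thus x* = (8·p_y/p_x)² — independent of M — with the rest of income spent on y.
Plugging in: x* = (8·2.5/37.65)² = 0.2822, y* = 5.3503.

x* = 0.2822, y* = 5.3503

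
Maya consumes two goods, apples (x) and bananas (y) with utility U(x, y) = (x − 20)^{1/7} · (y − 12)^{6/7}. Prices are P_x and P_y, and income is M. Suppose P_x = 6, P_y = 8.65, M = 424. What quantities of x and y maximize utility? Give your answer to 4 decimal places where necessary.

x* = 24.7667, y* = 31.8382

MRS = (1/6)·(y−12)/(x−20). Tangency with P_x/P_y gives y−12 = 6·(P_x/P_y)·(x−20).
Substituting into the budget: x* = 20 + 1/7·(M − 20·P_x − 12·P_y)/P_x, and y* = 12 + 6/7·(…)/P_y.
Discretionary income = 424 − 20·6 − 12·8.65 = 200.2; x* = 20 + 1/7·200.2/6 = 24.7667; y* = 12 + 6/7·200.2/8.65 = 31.8382.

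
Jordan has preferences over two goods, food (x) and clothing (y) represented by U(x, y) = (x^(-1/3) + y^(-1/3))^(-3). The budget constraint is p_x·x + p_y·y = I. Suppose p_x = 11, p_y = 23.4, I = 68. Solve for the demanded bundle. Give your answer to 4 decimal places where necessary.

Substitute y = (y/x)·x into the budget: x* = I/(p_x + p_y·(y/x)).
Numerically y/x = 0.567718, so x* = 68/(11 + 23.4·0.567718) = 2.8001 and y* = 0.567718·2.8001 = 1.5897.

x* = 2.8001, y* = 1.5897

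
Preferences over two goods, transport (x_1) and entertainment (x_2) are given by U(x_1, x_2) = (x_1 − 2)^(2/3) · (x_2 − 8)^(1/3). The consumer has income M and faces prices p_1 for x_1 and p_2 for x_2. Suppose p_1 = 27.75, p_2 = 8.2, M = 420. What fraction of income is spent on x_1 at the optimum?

MRS = 2·(x_2−8)/(x_1−2). Tangency with p_1/p_2 gives x_2−8 = (1/2)·(p_1/p_2)·(x_1−2).
Substituting into the budget: x_1* = 2 + 2/3·(M − 2·p_1 − 8·p_2)/p_1, and x_2* = 8 + 1/3·(…)/p_2.
Discretionary income = 420 − 2·27.75 − 8·8.2 = 298.9; x_1* = 2 + 2/3·298.9/27.75 = 9.1808; x_2* = 8 + 1/3·298.9/8.2 = 20.1504.
Expenditure on x_1: 27.75·9.1808 = 254.7667; share = 0.6066.

share on x_1 = 0.6066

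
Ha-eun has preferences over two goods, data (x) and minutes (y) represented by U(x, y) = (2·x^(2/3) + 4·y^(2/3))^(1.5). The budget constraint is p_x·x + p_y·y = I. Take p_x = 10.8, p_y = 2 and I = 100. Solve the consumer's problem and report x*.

x* = 0.0395

Numerically y/x = 1259.712, so x* = 100/(10.8 + 2·1259.712) = 0.0395.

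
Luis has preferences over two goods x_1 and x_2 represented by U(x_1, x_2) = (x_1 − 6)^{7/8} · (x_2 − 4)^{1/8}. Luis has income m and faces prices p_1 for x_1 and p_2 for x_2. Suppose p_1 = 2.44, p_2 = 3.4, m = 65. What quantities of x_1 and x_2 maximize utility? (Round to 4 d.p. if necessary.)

x_1* = 19.1824, x_2* = 5.3515

MRS = 7·(x_2−4)/(x_1−6). Tangency with p_1/p_2 gives x_2−4 = (1/7)·(p_1/p_2)·(x_1−6).
Substituting into the budget: x_1* = 6 + 0.875·(m − 6·p_1 − 4·p_2)/p_1, and x_2* = 4 + 0.125·(…)/p_2.
Discretionary income = 65 − 6·2.44 − 4·3.4 = 36.76; x_1* = 6 + 0.875·36.76/2.44 = 19.1824; x_2* = 4 + 0.125·36.76/3.4 = 5.3515.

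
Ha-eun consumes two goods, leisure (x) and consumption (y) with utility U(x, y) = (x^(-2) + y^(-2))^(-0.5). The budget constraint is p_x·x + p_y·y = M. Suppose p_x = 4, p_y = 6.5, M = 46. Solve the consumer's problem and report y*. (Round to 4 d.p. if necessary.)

y* = 4.1062

With the ratio pinned down, the budget gives x* = M/(p_x + p_y·(y/x)) and y* = (y/x)·x*.
Numerically y/x = 0.850581, so x* = 46/(4 + 6.5·0.850581) = 4.8275 and y* = 0.850581·4.8275 = 4.1062.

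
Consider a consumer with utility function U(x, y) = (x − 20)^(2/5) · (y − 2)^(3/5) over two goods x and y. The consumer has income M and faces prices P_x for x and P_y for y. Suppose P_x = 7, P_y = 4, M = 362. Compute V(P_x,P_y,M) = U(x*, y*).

Substituting into the budget: x* = 20 + 0.4·(M − 20·P_x − 2·P_y)/P_x, and y* = 2 + 0.6·(…)/P_y.
Discretionary income = 362 − 20·7 − 2·4 = 214; x* = 20 + 0.4·214/7 = 32.2286; y* = 2 + 0.6·214/4 = 34.1.
Utility at the optimum: U(32.2286, 34.1) = 21.8199.

V = 21.8199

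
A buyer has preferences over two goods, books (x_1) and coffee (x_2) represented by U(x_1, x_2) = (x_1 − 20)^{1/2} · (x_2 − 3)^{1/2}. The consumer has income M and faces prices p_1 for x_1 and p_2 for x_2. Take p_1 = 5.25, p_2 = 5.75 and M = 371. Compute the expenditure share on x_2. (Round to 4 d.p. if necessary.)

MRS = (x_2−3)/(x_1−20). Tangency with p_1/p_2 gives x_2−3 = (p_1/p_2)·(x_1−20).
Substituting into the budget: x_1* = 20 + 0.5·(M − 20·p_1 − 3·p_2)/p_1, and x_2* = 3 + 0.5·(…)/p_2.
Discretionary income = 371 − 20·5.25 − 3·5.75 = 248.75; x_1* = 20 + 0.5·248.75/5.25 = 43.6905; x_2* = 3 + 0.5·248.75/5.75 = 24.6304.
Expenditure on x_2: 5.75·24.6304 = 141.625; share = 0.3817.

share on x_2 = 0.3817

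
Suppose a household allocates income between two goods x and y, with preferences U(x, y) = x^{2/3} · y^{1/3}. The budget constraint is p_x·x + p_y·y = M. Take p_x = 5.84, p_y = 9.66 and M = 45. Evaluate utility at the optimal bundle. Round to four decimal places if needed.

V = 3.4475

MU_x/MU_y = (2/3·y)/(1/3·x); tangency sets this equal to p_x/p_y.
Rearranging, p_y·y = (1/2)·p_x·x. Substituting into the budget gives p_x·x·(1 + (1/2)) = M.
Demand: x*(p_x,p_y,M) = 2/3·M/p_x and y* = 1/3·M/p_y.
At p_x=5.84, p_y=9.66, M=45: x* = 2/3·45/5.84 = 5.137, y* = 1.5528.
Utility at the optimum: U(5.137, 1.5528) = 3.4475.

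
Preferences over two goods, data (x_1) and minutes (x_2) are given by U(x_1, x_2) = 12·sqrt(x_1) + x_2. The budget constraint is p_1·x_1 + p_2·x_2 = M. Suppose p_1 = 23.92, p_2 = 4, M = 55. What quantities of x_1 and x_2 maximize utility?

x_1* = 1.0067, x_2* = 7.7299

Plugging in: x_1* = (6·4/23.92)² = 1.0067, x_2* = 7.7299.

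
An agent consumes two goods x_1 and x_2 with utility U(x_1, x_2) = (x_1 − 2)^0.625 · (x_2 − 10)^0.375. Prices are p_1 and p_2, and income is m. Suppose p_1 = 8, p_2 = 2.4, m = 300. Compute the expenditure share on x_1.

This is Cobb-Douglas in (x_1−2, x_2−10): tangency gives 0.625·p_2·(x_2−10) = 0.375·p_1·(x_1−2).
Substituting into the budget: x_1* = 2 + 0.625·(m − 2·p_1 − 10·p_2)/p_1, and x_2* = 10 + 0.375·(…)/p_2.
Discretionary income = 300 − 2·8 − 10·2.4 = 260; x_1* = 2 + 0.625·260/8 = 22.3125; x_2* = 10 + 0.375·260/2.4 = 50.625.
Expenditure on x_1: 8·22.3125 = 178.5; share = 0.595.

share on x_1 = 0.595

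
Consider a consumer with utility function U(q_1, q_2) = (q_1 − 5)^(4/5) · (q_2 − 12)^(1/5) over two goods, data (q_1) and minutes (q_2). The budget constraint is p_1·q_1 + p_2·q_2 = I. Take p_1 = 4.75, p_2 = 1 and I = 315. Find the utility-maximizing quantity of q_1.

This is Cobb-Douglas in (q_1−5, q_2−12): tangency gives 0.8·p_2·(q_2−12) = 0.2·p_1·(q_1−5).
Substituting into the budget: q_1* = 5 + 0.8·(I − 5·p_1 − 12·p_2)/p_1, and q_2* = 12 + 0.2·(…)/p_2.
Discretionary income = 315 − 5·4.75 − 12·1 = 279.25; q_1* = 5 + 0.8·279.25/4.75 = 52.0316.

q_1* = 52.0316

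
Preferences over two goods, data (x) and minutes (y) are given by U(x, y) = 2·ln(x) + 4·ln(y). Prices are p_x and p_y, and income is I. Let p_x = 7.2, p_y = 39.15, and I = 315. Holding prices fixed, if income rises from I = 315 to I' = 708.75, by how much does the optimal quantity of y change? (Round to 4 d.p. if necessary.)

The MRS is (1/2)·y/x. Set MRS = p_x/p_y.
So 2·p_y·y = 4·p_x·x; combined with the budget, a share 1/3 of income goes to x.
Demand: x*(p_x,p_y,I) = 1/3·I/p_x and y* = 2/3·I/p_y.
At p_x=7.2, p_y=39.15, I=315: y* = 2/3·315/39.15 = 5.364.
At I' = 708.75: y* = 12.069. Change: 12.069 − 5.364 = 6.705.

Δy* = 6.705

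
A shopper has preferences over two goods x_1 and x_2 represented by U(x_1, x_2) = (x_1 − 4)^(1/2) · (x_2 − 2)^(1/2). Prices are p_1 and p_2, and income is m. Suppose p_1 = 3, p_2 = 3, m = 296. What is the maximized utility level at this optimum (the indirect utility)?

MRS = (x_2−2)/(x_1−4). Tangency with p_1/p_2 gives x_2−2 = (p_1/p_2)·(x_1−4).
After buying the subsistence bundle (4, 2), a share 0.5 of the remaining income goes to x_1: x_1* = 4 + 0.5·(m − 4p_1 − 2p_2)/p_1.
Discretionary income = 296 − 4·3 − 2·3 = 278; x_1* = 4 + 0.5·278/3 = 50.3333; x_2* = 2 + 0.5·278/3 = 48.3333.
Utility at the optimum: U(50.3333, 48.3333) = 46.3333.

V = 46.3333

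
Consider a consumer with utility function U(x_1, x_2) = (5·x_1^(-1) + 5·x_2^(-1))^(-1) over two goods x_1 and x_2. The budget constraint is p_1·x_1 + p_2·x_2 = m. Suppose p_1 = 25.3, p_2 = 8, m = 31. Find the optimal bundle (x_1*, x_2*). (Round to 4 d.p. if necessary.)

x_1* = 0.7843, x_2* = 1.3947

With the ratio pinned down, the budget gives x_1* = m/(p_1 + p_2·(x_2/x_1)) and x_2* = (x_2/x_1)·x_1*.
Numerically x_2/x_1 = 1.778342, so x_1* = 31/(25.3 + 8·1.778342) = 0.7843 and x_2* = 1.778342·0.7843 = 1.3947.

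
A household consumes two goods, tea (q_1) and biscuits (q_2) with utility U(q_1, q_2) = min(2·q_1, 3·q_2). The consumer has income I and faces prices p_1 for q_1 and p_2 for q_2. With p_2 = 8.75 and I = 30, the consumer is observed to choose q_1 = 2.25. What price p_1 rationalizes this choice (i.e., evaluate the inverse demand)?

Leontief preferences: the optimum is at the kink where q_1/3 = q_2/2, i.e. q_2 = (2/3)·q_1.
Budget: p_1·q_1 + p_2·(2/3)·q_1 = I, so (3·p_1 + 2·p_2)·q_1 = 3·I.
Demand: q_1*(p_1,p_2,I) = 3·I/(3·p_1 + 2·p_2), q_2* = 2·I/(3·p_1 + 2·p_2).
Set q_1* = 2.25 in the demand function and solve for p_1: p_1 = 7.5.

p_1 = 7.5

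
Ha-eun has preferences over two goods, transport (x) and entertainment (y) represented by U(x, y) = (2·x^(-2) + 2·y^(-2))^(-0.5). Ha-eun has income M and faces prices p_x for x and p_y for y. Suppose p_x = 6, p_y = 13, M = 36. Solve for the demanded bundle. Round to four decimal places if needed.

x* = 2.2435, y* = 1.7338

MU_x ∝ 2·x^(-3), MU_y ∝ 2·y^(-3), so MRS = (y/x)^(3) = p_x/p_y.
Hence y/x = (p_x/p_y)^(1/(3)), i.e. raised to the 1/3 power.
With the ratio pinned down, the budget gives x* = M/(p_x + p_y·(y/x)) and y* = (y/x)·x*.
Numerically y/x = 0.772804, so x* = 36/(6 + 13·0.772804) = 2.2435 and y* = 0.772804·2.2435 = 1.7338.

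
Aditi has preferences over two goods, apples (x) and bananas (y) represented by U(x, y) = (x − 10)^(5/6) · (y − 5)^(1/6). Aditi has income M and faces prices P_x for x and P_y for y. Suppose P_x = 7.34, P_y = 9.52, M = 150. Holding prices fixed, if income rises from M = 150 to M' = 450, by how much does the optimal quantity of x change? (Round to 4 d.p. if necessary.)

Δx* = 34.0599

MRS = 5·(y−5)/(x−10). Tangency with P_x/P_y gives y−5 = (1/5)·(P_x/P_y)·(x−10).
After buying the subsistence bundle (10, 5), a share 5/6 of the remaining income goes to x: x* = 10 + 5/6·(M − 10P_x − 5P_y)/P_x.
Discretionary income = 150 − 10·7.34 − 5·9.52 = 29; x* = 10 + 5/6·29/7.34 = 13.2925.
At M' = 450: x* = 47.3524. Change: 47.3524 − 13.2925 = 34.0599.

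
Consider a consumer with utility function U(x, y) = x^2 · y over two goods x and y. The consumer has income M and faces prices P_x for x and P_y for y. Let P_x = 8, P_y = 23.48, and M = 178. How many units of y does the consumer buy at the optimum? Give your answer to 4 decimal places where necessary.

y* = 2.527

Demand: x*(P_x,P_y,M) = 2/3·M/P_x and y* = 1/3·M/P_y.
At P_x=8, P_y=23.48, M=178: y* = 1/3·178/23.48 = 2.527.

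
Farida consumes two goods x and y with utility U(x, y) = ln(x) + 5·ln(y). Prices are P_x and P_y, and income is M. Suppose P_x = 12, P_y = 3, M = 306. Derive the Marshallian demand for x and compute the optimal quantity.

x* = 4.25

MU_x/MU_y = (y)/(5·x); tangency sets this equal to P_x/P_y.
So P_y·y = 5·P_x·x; combined with the budget, a share 1/6 of income goes to x.
Demand: x*(P_x,P_y,M) = 1/6·M/P_x and y* = 5/6·M/P_y.
At P_x=12, P_y=3, M=306: x* = 1/6·306/12 = 4.25.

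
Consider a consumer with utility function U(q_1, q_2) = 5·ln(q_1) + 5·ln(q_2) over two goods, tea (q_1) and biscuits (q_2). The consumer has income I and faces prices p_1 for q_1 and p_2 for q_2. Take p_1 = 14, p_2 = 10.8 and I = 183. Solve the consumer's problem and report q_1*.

MU_q_1/MU_q_2 = (5·q_2)/(5·q_1); tangency sets this equal to p_1/p_2.
So 5·p_2·q_2 = 5·p_1·q_1; combined with the budget, a share 0.5 of income goes to q_1.
Demand: q_1*(p_1,p_2,I) = 0.5·I/p_1 and q_2* = 0.5·I/p_2.
At p_1=14, p_2=10.8, I=183: q_1* = 0.5·183/14 = 6.5357.

q_1* = 6.5357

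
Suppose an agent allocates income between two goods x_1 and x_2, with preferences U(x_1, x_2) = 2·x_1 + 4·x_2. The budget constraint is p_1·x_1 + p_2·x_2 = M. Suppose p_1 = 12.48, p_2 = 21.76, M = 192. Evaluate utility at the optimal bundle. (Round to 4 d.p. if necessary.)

Linear utility — the consumer picks whichever good has higher MU/price: 2/12.48 = 0.1603 vs 4/21.76 = 0.1838.
x_2 gives more utility per dollar, so spend all income on x_2: x_2* = M/p_2, x_1* = 0.
Numerically: x_1* = 0, x_2* = 8.8235.
Utility at the optimum: U(0, 8.8235) = 35.2941.

V = 35.2941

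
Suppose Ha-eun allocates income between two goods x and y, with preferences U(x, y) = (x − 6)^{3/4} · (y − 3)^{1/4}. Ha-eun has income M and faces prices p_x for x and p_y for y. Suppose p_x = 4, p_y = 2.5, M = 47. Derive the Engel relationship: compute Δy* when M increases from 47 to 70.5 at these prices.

Δy* = 2.35

MRS = 3·(y−3)/(x−6). Tangency with p_x/p_y gives y−3 = (1/3)·(p_x/p_y)·(x−6).
Substituting into the budget: x* = 6 + 0.75·(M − 6·p_x − 3·p_y)/p_x, and y* = 3 + 0.25·(…)/p_y.
Discretionary income = 47 − 6·4 − 3·2.5 = 15.5; y* = 3 + 0.25·15.5/2.5 = 4.55.
At M' = 70.5: y* = 6.9. Change: 6.9 − 4.55 = 2.35.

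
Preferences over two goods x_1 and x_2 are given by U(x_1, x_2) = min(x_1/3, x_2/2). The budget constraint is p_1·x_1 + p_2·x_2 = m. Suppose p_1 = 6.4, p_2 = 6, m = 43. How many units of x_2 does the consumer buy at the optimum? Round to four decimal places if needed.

x_2* = 2.7564

Leontief preferences: the optimum is at the kink where x_1/3 = x_2/2, i.e. x_2 = (2/3)·x_1.
Budget: p_1·x_1 + p_2·(2/3)·x_1 = m, so (3·p_1 + 2·p_2)·x_1 = 3·m.
Demand: x_1*(p_1,p_2,m) = 3·m/(3·p_1 + 2·p_2), x_2* = 2·m/(3·p_1 + 2·p_2).
Here 3·6.4 + 2·6 = 31.2, giving x_2* = 2.7564.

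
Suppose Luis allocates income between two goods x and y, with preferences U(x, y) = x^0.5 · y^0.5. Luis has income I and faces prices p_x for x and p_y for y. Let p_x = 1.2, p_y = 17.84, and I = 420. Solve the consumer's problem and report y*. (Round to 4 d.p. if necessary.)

The MRS is y/x. Set MRS = p_x/p_y.
So 0.5·p_y·y = 0.5·p_x·x; combined with the budget, a share 0.5 of income goes to x.
Demand: x*(p_x,p_y,I) = 0.5·I/p_x and y* = 0.5·I/p_y.
At p_x=1.2, p_y=17.84, I=420: y* = 0.5·420/17.84 = 11.7713.

y* = 11.7713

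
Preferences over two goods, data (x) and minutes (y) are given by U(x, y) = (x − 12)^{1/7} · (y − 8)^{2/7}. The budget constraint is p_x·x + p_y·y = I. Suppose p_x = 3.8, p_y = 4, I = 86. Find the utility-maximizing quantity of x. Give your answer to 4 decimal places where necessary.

Substituting into the budget: x* = 12 + 1/3·(I − 12·p_x − 8·p_y)/p_x, and y* = 8 + 2/3·(…)/p_y.
Discretionary income = 86 − 12·3.8 − 8·4 = 8.4; x* = 12 + 1/3·8.4/3.8 = 12.7368.

x* = 12.7368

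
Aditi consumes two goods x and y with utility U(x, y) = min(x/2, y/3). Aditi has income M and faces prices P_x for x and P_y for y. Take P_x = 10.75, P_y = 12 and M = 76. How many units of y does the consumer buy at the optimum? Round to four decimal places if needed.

With perfect complements, no substitution: consume in ratio x:y = 2:3.
Budget: P_x·x + P_y·(3/2)·x = M, so (2·P_x + 3·P_y)·x = 2·M.
Demand: x*(P_x,P_y,M) = 2·M/(2·P_x + 3·P_y), y* = 3·M/(2·P_x + 3·P_y).
Here 2·10.75 + 3·12 = 57.5, giving y* = 3.9652.

y* = 3.9652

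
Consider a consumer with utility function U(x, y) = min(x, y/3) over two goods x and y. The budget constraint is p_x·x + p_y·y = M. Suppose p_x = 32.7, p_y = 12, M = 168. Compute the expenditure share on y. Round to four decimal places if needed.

With perfect complements, no substitution: consume in ratio x:y = 1:3.
Budget: p_x·x + p_y·3·x = M, so (p_x + 3·p_y)·x = M.
Demand: x*(p_x,p_y,M) = M/(p_x + 3·p_y), y* = 3·M/(p_x + 3·p_y).
Here 32.7 + 3·12 = 68.7, giving x* = 2.4454 and y* = 7.3362.
Expenditure on y: 12·7.3362 = 88.0349; share = 0.524.

share on y = 0.524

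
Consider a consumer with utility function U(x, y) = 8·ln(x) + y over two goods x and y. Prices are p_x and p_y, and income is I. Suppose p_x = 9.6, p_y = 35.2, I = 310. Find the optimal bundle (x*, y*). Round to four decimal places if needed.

x* = 29.3333, y* = 0.8068

MU_x = 8/x, MU_y = 1. Tangency: 8/x = p_x/p_y.
So x*(p_x,p_y) = 8·p_y/p_x, independent of income; and y* = (I − 8·p_y)/p_y.
At the given prices: x* = 8·35.2/9.6 = 29.3333, and y* = 0.8068.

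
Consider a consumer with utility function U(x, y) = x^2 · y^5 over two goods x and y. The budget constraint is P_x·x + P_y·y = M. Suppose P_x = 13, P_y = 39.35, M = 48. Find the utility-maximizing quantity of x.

x* = 1.0549

Demand: x*(P_x,P_y,M) = 2/7·M/P_x and y* = 5/7·M/P_y.
At P_x=13, P_y=39.35, M=48: x* = 2/7·48/13 = 1.0549.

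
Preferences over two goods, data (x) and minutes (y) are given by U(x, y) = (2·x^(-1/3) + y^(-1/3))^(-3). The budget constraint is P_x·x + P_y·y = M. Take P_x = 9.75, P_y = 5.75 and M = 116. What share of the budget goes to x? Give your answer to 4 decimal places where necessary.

share on x = 0.6574

Numerically y/x = 0.883548, so x* = 116/(9.75 + 5.75·0.883548) = 7.8218 and y* = 0.883548·7.8218 = 6.9109.
Expenditure on x: 9.75·7.8218 = 76.2623; share = 0.6574.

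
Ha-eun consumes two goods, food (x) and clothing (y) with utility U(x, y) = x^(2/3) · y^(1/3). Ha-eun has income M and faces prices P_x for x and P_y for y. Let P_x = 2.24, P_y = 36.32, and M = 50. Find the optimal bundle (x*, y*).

Demand: x*(P_x,P_y,M) = 2/3·M/P_x and y* = 1/3·M/P_y.
At P_x=2.24, P_y=36.32, M=50: x* = 2/3·50/2.24 = 14.881, y* = 0.4589.

x* = 14.881, y* = 0.4589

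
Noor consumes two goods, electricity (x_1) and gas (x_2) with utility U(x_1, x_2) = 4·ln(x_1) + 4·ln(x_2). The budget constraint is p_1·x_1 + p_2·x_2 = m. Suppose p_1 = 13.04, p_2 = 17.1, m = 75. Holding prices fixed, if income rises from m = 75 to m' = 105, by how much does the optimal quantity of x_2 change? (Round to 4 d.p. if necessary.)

The MRS is x_2/x_1. Set MRS = p_1/p_2.
So 4·p_2·x_2 = 4·p_1·x_1; combined with the budget, a share 0.5 of income goes to x_1.
Demand: x_1*(p_1,p_2,m) = 0.5·m/p_1 and x_2* = 0.5·m/p_2.
At p_1=13.04, p_2=17.1, m=75: x_2* = 0.5·75/17.1 = 2.193.
At m' = 105: x_2* = 3.0702. Change: 3.0702 − 2.193 = 0.8772.

Δx_2* = 0.8772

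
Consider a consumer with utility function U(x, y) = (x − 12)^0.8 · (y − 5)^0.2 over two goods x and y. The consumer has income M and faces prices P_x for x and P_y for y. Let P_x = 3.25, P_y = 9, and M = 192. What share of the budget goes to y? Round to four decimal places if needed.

Substituting into the budget: x* = 12 + 0.8·(M − 12·P_x − 5·P_y)/P_x, and y* = 5 + 0.2·(…)/P_y.
Discretionary income = 192 − 12·3.25 − 5·9 = 108; x* = 12 + 0.8·108/3.25 = 38.5846; y* = 5 + 0.2·108/9 = 7.4.
Expenditure on y: 9·7.4 = 66.6; share = 0.3469.

share on y = 0.3469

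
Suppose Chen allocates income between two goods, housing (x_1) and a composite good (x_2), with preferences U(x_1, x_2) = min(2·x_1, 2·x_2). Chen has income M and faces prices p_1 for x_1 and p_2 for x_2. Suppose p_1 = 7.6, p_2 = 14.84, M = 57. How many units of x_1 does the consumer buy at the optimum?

x_1* = 2.5401

With perfect complements, no substitution: consume in ratio x_1:x_2 = 2:2.
Budget: p_1·x_1 + p_2·x_1 = M, so (2·p_1 + 2·p_2)·x_1 = 2·M.
Demand: x_1*(p_1,p_2,M) = 2·M/(2·p_1 + 2·p_2), x_2* = 2·M/(2·p_1 + 2·p_2).
Here 2·7.6 + 2·14.84 = 44.88, giving x_1* = 2.5401.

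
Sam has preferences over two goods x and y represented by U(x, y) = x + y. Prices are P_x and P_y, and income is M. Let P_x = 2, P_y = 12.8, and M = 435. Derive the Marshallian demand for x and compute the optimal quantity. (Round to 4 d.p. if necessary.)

Perfect substitutes: compare marginal utility per dollar. 1/P_x vs 1/P_y → 0.5 vs 0.0781.
x gives more utility per dollar, so spend all income on x: x* = M/P_x, y* = 0.
Numerically: x* = 217.5, y* = 0.

x* = 217.5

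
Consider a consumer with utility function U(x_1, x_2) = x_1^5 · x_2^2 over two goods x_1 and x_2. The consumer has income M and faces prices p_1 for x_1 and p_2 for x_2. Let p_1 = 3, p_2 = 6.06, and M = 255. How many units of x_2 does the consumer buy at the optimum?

x_2* = 12.0226

Tangency: MRS = (5/2)·x_2/x_1 = p_1/p_2.
So 5·p_2·x_2 = 2·p_1·x_1; combined with the budget, a share 5/7 of income goes to x_1.
Demand: x_1*(p_1,p_2,M) = 5/7·M/p_1 and x_2* = 2/7·M/p_2.
At p_1=3, p_2=6.06, M=255: x_2* = 2/7·255/6.06 = 12.0226.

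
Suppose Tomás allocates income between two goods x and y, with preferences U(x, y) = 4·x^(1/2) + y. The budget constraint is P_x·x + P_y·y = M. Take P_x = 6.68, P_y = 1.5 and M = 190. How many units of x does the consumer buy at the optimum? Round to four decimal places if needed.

x* = 0.2017

Set MRS = P_x/P_y: 2·x^(−1/2) = P_x/P_y.
Solve: √x = 2·P_y/P_x, so x*(P_x,P_y) = (2·P_y/P_x)², and y* = (M − P_x·x*)/P_y.
Plugging in: x* = (2·1.5/6.68)² = 0.2017.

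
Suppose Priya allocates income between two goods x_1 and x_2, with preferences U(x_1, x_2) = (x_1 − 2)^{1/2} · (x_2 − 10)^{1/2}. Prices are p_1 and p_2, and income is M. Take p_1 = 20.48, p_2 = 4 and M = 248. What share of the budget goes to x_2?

share on x_2 = 0.4981

Let x_1' = x_1−2, x_2' = x_2−10. MRS = x_2'/x_1' = p_1/p_2.
After buying the subsistence bundle (2, 10), a share 0.5 of the remaining income goes to x_1: x_1* = 2 + 0.5·(M − 2p_1 − 10p_2)/p_1.
Discretionary income = 248 − 2·20.48 − 10·4 = 167.04; x_1* = 2 + 0.5·167.04/20.48 = 6.0781; x_2* = 10 + 0.5·167.04/4 = 30.88.
Expenditure on x_2: 4·30.88 = 123.52; share = 0.4981.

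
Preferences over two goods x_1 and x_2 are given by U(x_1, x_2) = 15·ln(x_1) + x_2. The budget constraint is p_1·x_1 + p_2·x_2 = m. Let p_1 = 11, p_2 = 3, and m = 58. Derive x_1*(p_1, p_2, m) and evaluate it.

MU_x_1 = 15/x_1, MU_x_2 = 1. Tangency: 15/x_1 = p_1/p_2.
So x_1*(p_1,p_2) = 15·p_2/p_1, independent of income; and x_2* = (m − 15·p_2)/p_2.
At the given prices: x_1* = 15·3/11 = 4.0909.

x_1* = 4.0909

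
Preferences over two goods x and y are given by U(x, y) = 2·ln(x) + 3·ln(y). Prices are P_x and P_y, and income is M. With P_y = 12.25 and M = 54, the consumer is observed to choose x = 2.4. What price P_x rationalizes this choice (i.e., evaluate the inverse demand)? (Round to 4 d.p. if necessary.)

P_x = 9

MU_x/MU_y = (2·y)/(3·x); tangency sets this equal to P_x/P_y.
Rearranging, P_y·y = (3/2)·P_x·x. Substituting into the budget gives P_x·x·(1 + (3/2)) = M.
Demand: x*(P_x,P_y,M) = 0.4·M/P_x and y* = 0.6·M/P_y.
Set x* = 2.4 in the demand function and solve for P_x: P_x = 9.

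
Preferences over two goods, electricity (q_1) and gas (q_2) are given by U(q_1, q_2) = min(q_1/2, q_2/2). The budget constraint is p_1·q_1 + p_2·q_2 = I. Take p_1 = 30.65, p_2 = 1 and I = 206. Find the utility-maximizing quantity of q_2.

Leontief preferences: the optimum is at the kink where q_1/2 = q_2/2, i.e. q_2 = q_1.
Budget: p_1·q_1 + p_2·q_1 = I, so (2·p_1 + 2·p_2)·q_1 = 2·I.
Demand: q_1*(p_1,p_2,I) = 2·I/(2·p_1 + 2·p_2), q_2* = 2·I/(2·p_1 + 2·p_2).
Here 2·30.65 + 2·1 = 63.3, giving q_2* = 6.5087.

q_2* = 6.5087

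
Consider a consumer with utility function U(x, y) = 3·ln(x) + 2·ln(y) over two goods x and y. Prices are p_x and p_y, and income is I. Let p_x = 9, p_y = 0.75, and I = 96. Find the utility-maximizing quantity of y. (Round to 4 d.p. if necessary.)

y* = 51.2

MU_x/MU_y = (3·y)/(2·x); tangency sets this equal to p_x/p_y.
So 3·p_y·y = 2·p_x·x; combined with the budget, a share 0.6 of income goes to x.
Demand: x*(p_x,p_y,I) = 0.6·I/p_x and y* = 0.4·I/p_y.
At p_x=9, p_y=0.75, I=96: y* = 0.4·96/0.75 = 51.2.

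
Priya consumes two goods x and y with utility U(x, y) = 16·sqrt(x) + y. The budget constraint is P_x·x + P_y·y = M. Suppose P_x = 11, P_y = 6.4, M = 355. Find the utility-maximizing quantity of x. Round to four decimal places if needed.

x* = 21.6648

Set MRS = P_x/P_y: 8·x^(−1/2) = P_x/P_y.
Solve: √x = 8·P_y/P_x, so x*(P_x,P_y) = (8·P_y/P_x)², and y* = (M − P_x·x*)/P_y.
Plugging in: x* = (8·6.4/11)² = 21.6648.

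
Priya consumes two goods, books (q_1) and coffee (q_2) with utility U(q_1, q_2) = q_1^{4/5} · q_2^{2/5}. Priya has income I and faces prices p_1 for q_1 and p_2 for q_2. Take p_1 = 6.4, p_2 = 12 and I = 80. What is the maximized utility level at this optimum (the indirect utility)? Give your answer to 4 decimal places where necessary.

The MRS is 2·q_2/q_1. Set MRS = p_1/p_2.
Rearranging, p_2·q_2 = (1/2)·p_1·q_1. Substituting into the budget gives p_1·q_1·(1 + (1/2)) = I.
Demand: q_1*(p_1,p_2,I) = 2/3·I/p_1 and q_2* = 1/3·I/p_2.
At p_1=6.4, p_2=12, I=80: q_1* = 2/3·80/6.4 = 8.3333, q_2* = 2.2222.
Utility at the optimum: U(8.3333, 2.2222) = 7.5053.

V = 7.5053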